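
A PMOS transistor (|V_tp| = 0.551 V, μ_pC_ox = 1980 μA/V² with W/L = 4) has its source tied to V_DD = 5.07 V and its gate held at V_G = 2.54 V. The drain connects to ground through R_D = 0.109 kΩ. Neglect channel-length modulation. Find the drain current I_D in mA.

I_D = 15.5 mA

V_SG = V_DD − V_G = 5.07 − 2.54 = 2.53 V, so V_ov = 2.53 − 0.551 = 1.98 V.
k_p = μ_pC_ox · (W/L) = 7.92 mA/V².
Assume saturation: I_D = ½ k_p V_ov² = 0.5 × 7.92 × 1.98² = 15.5 mA, giving V_SD = V_DD − I_D R_D = 5.07 − 15.5 × 0.109 = 3.38 V.
V_SD = 3.38 V ≥ V_ov = 1.98 V, confirming saturation.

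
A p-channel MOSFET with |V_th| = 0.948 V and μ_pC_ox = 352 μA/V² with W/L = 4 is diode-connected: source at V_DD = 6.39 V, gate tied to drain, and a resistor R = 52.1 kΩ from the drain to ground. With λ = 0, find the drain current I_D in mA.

I_D = 0.0973 mA

With gate tied to drain, V_SG = V_SD ≥ V_SG − |V_th|, so the device is in saturation.
k_p = μ_pC_ox · (W/L) = 1.408 mA/V².
KCL at the drain: ½ k_p (V_SG − |V_th|)² = (V_DD − V_SG)/R.
Let x = V_SG − 0.948. Then 36.7 x² + x − 5.442 = 0, giving x = 0.372 V (positive root), so V_SG = 1.32 V.
I_D = (V_DD − V_SG)/R = (6.39 − 1.32) / 52.1 = 0.0973 mA.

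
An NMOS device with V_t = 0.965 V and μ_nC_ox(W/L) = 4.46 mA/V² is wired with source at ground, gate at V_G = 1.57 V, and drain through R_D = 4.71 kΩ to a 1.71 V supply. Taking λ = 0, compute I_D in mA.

V_GS = V_G = 1.57 V, so V_ov = 1.57 − 0.965 = 0.605 V.
Assume saturation: I_D = ½ k_n V_ov² = 0.5 × 4.46 × 0.605² = 0.816 mA, giving V_DS = V_DD − I_D R_D = 1.71 − 0.816 × 4.71 = -2.13 V.
But -2.13 V < V_ov = 0.605 V, so the device is actually in triode.
In triode I_D = k_n[V_ov V_DS − ½ V_DS²] and I_D = (V_DD − V_DS)/R_D. Equating: 10.5 V_DS² − 13.71 V_DS + 1.71 = 0, giving V_DS = 0.14 V (the root below V_ov).
I_D = (1.71 − 0.14) / 4.71 = 0.333 mA.

I_D = 0.333 mA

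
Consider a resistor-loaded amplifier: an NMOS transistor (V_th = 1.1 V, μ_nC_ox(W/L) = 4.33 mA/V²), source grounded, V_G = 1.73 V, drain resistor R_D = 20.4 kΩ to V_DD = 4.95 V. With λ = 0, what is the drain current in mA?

V_GS = V_G = 1.73 V, so V_ov = 1.73 − 1.1 = 0.63 V.
Assume saturation: I_D = ½ k_n V_ov² = 0.5 × 4.33 × 0.63² = 0.859 mA, giving V_DS = V_DD − I_D R_D = 4.95 − 0.859 × 20.4 = -12.6 V.
But -12.6 V < V_ov = 0.63 V, so the device is actually in triode.
In triode I_D = k_n[V_ov V_DS − ½ V_DS²] and I_D = (V_DD − V_DS)/R_D. Equating: 44.2 V_DS² − 56.65 V_DS + 4.95 = 0, giving V_DS = 0.0943 V (the root below V_ov).
I_D = (4.95 − 0.0943) / 20.4 = 0.238 mA.

I_D = 0.238 mA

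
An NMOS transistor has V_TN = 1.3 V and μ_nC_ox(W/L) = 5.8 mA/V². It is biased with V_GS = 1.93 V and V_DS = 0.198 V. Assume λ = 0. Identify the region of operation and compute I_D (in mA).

Triode; I_D = 0.610 mA

V_ov = V_GS − V_TN = 1.93 − 1.3 = 0.63 V.
Since V_DS = 0.198 V < V_ov = 0.63 V, the device is in the triode region.
I_D = k_n [V_ov · V_DS − ½ V_DS²] = 5.8 × [0.63 × 0.198 − 0.5 × 0.198²] = 0.61 mA.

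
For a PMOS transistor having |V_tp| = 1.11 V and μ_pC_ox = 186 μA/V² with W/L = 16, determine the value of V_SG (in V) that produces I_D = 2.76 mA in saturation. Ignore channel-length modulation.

V_SG = 2.47 V

k_p = μ_pC_ox · (W/L) = 2.976 mA/V².
In saturation I_D = ½ k_p (V_SG − |V_tp|)², so V_SG − |V_tp| = √(2 I_D / k_p) = √(2 × 2.76 / 2.976) = 1.36 V.
V_SG = 1.11 + 1.36 = 2.47 V.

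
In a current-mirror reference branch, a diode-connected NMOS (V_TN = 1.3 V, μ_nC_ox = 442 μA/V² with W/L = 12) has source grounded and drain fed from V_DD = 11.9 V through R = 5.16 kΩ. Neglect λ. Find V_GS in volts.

With gate tied to drain, V_GS = V_DS ≥ V_GS − V_TN, so the device is in saturation.
k_n = μ_nC_ox · (W/L) = 5.304 mA/V².
KCL at the drain: ½ k_n (V_GS − V_TN)² = (V_DD − V_GS)/R.
Let x = V_GS − 1.3. Then 13.7 x² + x − 10.6 = 0, giving x = 0.844 V (positive root), so V_GS = 2.14 V.
I_D = (V_DD − V_GS)/R = (11.9 − 2.14) / 5.16 = 1.89 mA.

V_GS = 2.14 V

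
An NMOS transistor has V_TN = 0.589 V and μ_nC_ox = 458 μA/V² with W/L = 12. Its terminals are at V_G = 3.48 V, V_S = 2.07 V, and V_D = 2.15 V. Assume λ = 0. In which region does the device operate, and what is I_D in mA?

Triode; I_D = 0.343 mA

V_GS = V_G − V_S = 3.48 − 2.07 = 1.41 V; V_DS = V_D − V_S = 2.15 − 2.07 = 0.08 V.
k_n = μ_nC_ox · (W/L) = 5.496 mA/V².
V_ov = V_GS − V_TN = 1.41 − 0.589 = 0.821 V.
Since V_DS = 0.08 V < V_ov = 0.821 V, the device is in the triode region.
I_D = k_n [V_ov · V_DS − ½ V_DS²] = 5.496 × [0.821 × 0.08 − 0.5 × 0.08²] = 0.343 mA.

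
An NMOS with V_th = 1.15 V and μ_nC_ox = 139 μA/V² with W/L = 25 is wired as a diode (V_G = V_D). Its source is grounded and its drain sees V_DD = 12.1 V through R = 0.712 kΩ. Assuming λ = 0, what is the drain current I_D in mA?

With gate tied to drain, V_GS = V_DS ≥ V_GS − V_th, so the device is in saturation.
k_n = μ_nC_ox · (W/L) = 3.475 mA/V².
KCL at the drain: ½ k_n (V_GS − V_th)² = (V_DD − V_GS)/R.
Let x = V_GS − 1.15. Then 1.24 x² + x − 10.95 = 0, giving x = 2.6 V (positive root), so V_GS = 3.75 V.
I_D = (V_DD − V_GS)/R = (12.1 − 3.75) / 0.712 = 11.7 mA.

I_D = 11.7 mA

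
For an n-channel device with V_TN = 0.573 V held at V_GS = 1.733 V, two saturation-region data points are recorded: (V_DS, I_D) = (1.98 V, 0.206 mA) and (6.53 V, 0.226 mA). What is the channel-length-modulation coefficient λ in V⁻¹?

λ = 0.0223 V⁻¹

With V_GS fixed, I_D ∝ (1 + λ V_DS) in saturation, so I_D2/I_D1 = (1 + λ V_DS2)/(1 + λ V_DS1).
0.226/0.206 = 1.097 = (1 + 6.53 λ)/(1 + 1.98 λ).
Solving: λ (I_D1 V_DS2 − I_D2 V_DS1) = I_D2 − I_D1, so λ = (0.226 − 0.206) / (0.206 × 6.53 − 0.226 × 1.98) = 0.02 / 0.898 = 0.0223 V⁻¹.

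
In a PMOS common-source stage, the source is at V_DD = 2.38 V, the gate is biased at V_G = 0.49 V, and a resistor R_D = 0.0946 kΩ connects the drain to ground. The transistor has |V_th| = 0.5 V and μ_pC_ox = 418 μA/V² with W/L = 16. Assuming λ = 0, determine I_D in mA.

V_SG = V_DD − V_G = 2.38 − 0.49 = 1.89 V, so V_ov = 1.89 − 0.5 = 1.39 V.
k_p = μ_pC_ox · (W/L) = 6.688 mA/V².
Assume saturation: I_D = ½ k_p V_ov² = 0.5 × 6.688 × 1.39² = 6.46 mA, giving V_SD = V_DD − I_D R_D = 2.38 − 6.46 × 0.0946 = 1.77 V.
V_SD = 1.77 V ≥ V_ov = 1.39 V, confirming saturation.

I_D = 6.46 mA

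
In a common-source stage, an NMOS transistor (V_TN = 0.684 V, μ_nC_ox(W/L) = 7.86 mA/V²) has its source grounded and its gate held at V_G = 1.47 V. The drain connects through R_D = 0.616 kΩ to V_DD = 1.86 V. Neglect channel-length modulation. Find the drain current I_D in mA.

V_GS = V_G = 1.47 V, so V_ov = 1.47 − 0.684 = 0.786 V.
Assume saturation: I_D = ½ k_n V_ov² = 0.5 × 7.86 × 0.786² = 2.43 mA, giving V_DS = V_DD − I_D R_D = 1.86 − 2.43 × 0.616 = 0.364 V.
But 0.364 V < V_ov = 0.786 V, so the device is actually in triode.
In triode I_D = k_n[V_ov V_DS − ½ V_DS²] and I_D = (V_DD − V_DS)/R_D. Equating: 2.42 V_DS² − 4.806 V_DS + 1.86 = 0, giving V_DS = 0.527 V (the root below V_ov).
I_D = (1.86 − 0.527) / 0.616 = 2.16 mA.

I_D = 2.16 mA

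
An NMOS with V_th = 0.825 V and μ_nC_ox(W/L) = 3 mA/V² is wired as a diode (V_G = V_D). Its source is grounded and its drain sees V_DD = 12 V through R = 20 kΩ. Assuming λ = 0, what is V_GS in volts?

With gate tied to drain, V_GS = V_DS ≥ V_GS − V_th, so the device is in saturation.
KCL at the drain: ½ k_n (V_GS − V_th)² = (V_DD − V_GS)/R.
Let x = V_GS − 0.825. Then 30 x² + x − 11.18 = 0, giving x = 0.594 V (positive root), so V_GS = 1.42 V.
I_D = (V_DD − V_GS)/R = (12 − 1.42) / 20 = 0.529 mA.

V_GS = 1.42 V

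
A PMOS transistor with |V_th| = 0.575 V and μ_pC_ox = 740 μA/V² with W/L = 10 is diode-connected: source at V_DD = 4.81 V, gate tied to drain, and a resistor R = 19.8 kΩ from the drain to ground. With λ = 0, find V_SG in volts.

With gate tied to drain, V_SG = V_SD ≥ V_SG − |V_th|, so the device is in saturation.
k_p = μ_pC_ox · (W/L) = 7.4 mA/V².
KCL at the drain: ½ k_p (V_SG − |V_th|)² = (V_DD − V_SG)/R.
Let x = V_SG − 0.575. Then 73.3 x² + x − 4.235 = 0, giving x = 0.234 V (positive root), so V_SG = 0.809 V.
I_D = (V_DD − V_SG)/R = (4.81 − 0.809) / 19.8 = 0.202 mA.

V_SG = 0.809 V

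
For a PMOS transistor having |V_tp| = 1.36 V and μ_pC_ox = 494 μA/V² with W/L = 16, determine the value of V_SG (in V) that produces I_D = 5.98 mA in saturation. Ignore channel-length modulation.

k_p = μ_pC_ox · (W/L) = 7.904 mA/V².
In saturation I_D = ½ k_p (V_SG − |V_tp|)², so V_SG − |V_tp| = √(2 I_D / k_p) = √(2 × 5.98 / 7.904) = 1.23 V.
V_SG = 1.36 + 1.23 = 2.59 V.

V_SG = 2.59 V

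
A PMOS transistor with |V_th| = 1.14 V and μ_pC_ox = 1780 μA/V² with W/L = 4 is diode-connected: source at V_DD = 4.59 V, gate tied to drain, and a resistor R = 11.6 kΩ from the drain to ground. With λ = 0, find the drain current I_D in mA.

I_D = 0.274 mA

With gate tied to drain, V_SG = V_SD ≥ V_SG − |V_th|, so the device is in saturation.
k_p = μ_pC_ox · (W/L) = 7.12 mA/V².
KCL at the drain: ½ k_p (V_SG − |V_th|)² = (V_DD − V_SG)/R.
Let x = V_SG − 1.14. Then 41.3 x² + x − 3.45 = 0, giving x = 0.277 V (positive root), so V_SG = 1.42 V.
I_D = (V_DD − V_SG)/R = (4.59 − 1.42) / 11.6 = 0.274 mA.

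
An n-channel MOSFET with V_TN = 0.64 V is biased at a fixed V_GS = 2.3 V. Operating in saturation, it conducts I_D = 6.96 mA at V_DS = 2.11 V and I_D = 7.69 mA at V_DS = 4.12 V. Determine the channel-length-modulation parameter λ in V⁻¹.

With V_GS fixed, I_D ∝ (1 + λ V_DS) in saturation, so I_D2/I_D1 = (1 + λ V_DS2)/(1 + λ V_DS1).
7.69/6.96 = 1.105 = (1 + 4.12 λ)/(1 + 2.11 λ).
Solving: λ (I_D1 V_DS2 − I_D2 V_DS1) = I_D2 − I_D1, so λ = (7.69 − 6.96) / (6.96 × 4.12 − 7.69 × 2.11) = 0.73 / 12.4 = 0.0586 V⁻¹.

λ = 0.0586 V⁻¹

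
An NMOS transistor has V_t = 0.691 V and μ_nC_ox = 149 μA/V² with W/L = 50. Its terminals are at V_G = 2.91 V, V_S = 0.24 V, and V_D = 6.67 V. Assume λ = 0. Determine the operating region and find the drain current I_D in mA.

Saturation; I_D = 14.6 mA

V_GS = V_G − V_S = 2.91 − 0.24 = 2.67 V; V_DS = V_D − V_S = 6.67 − 0.24 = 6.43 V.
k_n = μ_nC_ox · (W/L) = 7.45 mA/V².
V_ov = V_GS − V_t = 2.67 − 0.691 = 1.98 V.
Since V_DS = 6.43 V ≥ V_ov = 1.98 V, the device is in saturation.
I_D = ½ k_n V_ov² = 0.5 × 7.45 × 1.98² = 14.6 mA.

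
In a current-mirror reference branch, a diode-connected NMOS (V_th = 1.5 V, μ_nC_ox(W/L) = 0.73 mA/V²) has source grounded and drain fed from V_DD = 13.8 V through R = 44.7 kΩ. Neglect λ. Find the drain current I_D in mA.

With gate tied to drain, V_GS = V_DS ≥ V_GS − V_th, so the device is in saturation.
KCL at the drain: ½ k_n (V_GS − V_th)² = (V_DD − V_GS)/R.
Let x = V_GS − 1.5. Then 16.3 x² + x − 12.3 = 0, giving x = 0.838 V (positive root), so V_GS = 2.34 V.
I_D = (V_DD − V_GS)/R = (13.8 − 2.34) / 44.7 = 0.256 mA.

I_D = 0.256 mA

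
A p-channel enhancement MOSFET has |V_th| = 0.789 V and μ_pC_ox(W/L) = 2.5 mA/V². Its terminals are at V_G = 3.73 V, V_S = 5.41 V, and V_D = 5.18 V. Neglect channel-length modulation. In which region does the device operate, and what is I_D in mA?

Triode; I_D = 0.446 mA

V_SG = V_S − V_G = 5.41 − 3.73 = 1.68 V; V_SD = V_S − V_D = 5.41 − 5.18 = 0.23 V.
V_ov = V_SG − |V_th| = 1.68 − 0.789 = 0.891 V.
Since V_SD = 0.23 V < V_ov = 0.891 V, the device is in the triode region.
I_D = k_p [V_ov · V_SD − ½ V_SD²] = 2.5 × [0.891 × 0.23 − 0.5 × 0.23²] = 0.446 mA.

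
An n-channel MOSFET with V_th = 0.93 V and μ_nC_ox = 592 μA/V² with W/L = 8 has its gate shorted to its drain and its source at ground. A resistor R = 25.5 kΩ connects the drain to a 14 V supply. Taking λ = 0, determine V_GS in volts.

With gate tied to drain, V_GS = V_DS ≥ V_GS − V_th, so the device is in saturation.
k_n = μ_nC_ox · (W/L) = 4.736 mA/V².
KCL at the drain: ½ k_n (V_GS − V_th)² = (V_DD − V_GS)/R.
Let x = V_GS − 0.93. Then 60.4 x² + x − 13.07 = 0, giving x = 0.457 V (positive root), so V_GS = 1.39 V.
I_D = (V_DD − V_GS)/R = (14 − 1.39) / 25.5 = 0.495 mA.

V_GS = 1.39 V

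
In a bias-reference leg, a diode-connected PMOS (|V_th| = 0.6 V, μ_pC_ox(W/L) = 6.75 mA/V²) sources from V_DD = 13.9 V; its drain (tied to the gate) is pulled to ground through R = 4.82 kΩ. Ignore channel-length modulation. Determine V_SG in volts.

With gate tied to drain, V_SG = V_SD ≥ V_SG − |V_th|, so the device is in saturation.
KCL at the drain: ½ k_p (V_SG − |V_th|)² = (V_DD − V_SG)/R.
Let x = V_SG − 0.6. Then 16.3 x² + x − 13.3 = 0, giving x = 0.874 V (positive root), so V_SG = 1.47 V.
I_D = (V_DD − V_SG)/R = (13.9 − 1.47) / 4.82 = 2.58 mA.

V_SG = 1.47 V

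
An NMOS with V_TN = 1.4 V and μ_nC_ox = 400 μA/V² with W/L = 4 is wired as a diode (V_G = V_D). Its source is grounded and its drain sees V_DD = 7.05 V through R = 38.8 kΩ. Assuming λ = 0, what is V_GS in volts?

With gate tied to drain, V_GS = V_DS ≥ V_GS − V_TN, so the device is in saturation.
k_n = μ_nC_ox · (W/L) = 1.6 mA/V².
KCL at the drain: ½ k_n (V_GS − V_TN)² = (V_DD − V_GS)/R.
Let x = V_GS − 1.4. Then 31 x² + x − 5.65 = 0, giving x = 0.411 V (positive root), so V_GS = 1.81 V.
I_D = (V_DD − V_GS)/R = (7.05 − 1.81) / 38.8 = 0.135 mA.

V_GS = 1.81 V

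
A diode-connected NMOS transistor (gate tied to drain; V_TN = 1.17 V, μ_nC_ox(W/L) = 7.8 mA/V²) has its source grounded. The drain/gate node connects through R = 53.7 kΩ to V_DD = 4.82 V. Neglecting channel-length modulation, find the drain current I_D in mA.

I_D = 0.0656 mA

With gate tied to drain, V_GS = V_DS ≥ V_GS − V_TN, so the device is in saturation.
KCL at the drain: ½ k_n (V_GS − V_TN)² = (V_DD − V_GS)/R.
Let x = V_GS − 1.17. Then 209 x² + x − 3.65 = 0, giving x = 0.13 V (positive root), so V_GS = 1.3 V.
I_D = (V_DD − V_GS)/R = (4.82 − 1.3) / 53.7 = 0.0656 mA.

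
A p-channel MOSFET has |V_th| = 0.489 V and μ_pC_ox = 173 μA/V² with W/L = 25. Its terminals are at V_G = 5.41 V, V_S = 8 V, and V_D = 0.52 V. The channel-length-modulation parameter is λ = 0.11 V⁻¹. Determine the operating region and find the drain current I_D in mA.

Saturation; I_D = 17.4 mA

V_SG = V_S − V_G = 8 − 5.41 = 2.59 V; V_SD = V_S − V_D = 8 − 0.52 = 7.48 V.
k_p = μ_pC_ox · (W/L) = 4.325 mA/V².
V_ov = V_SG − |V_th| = 2.59 − 0.489 = 2.1 V.
Since V_SD = 7.48 V ≥ V_ov = 2.1 V, the device is in saturation.
I_D = ½ k_p V_ov² (1 + λ V_SD) = 0.5 × 4.325 × 2.1² × (1 + 0.11 × 7.48) = 17.4 mA.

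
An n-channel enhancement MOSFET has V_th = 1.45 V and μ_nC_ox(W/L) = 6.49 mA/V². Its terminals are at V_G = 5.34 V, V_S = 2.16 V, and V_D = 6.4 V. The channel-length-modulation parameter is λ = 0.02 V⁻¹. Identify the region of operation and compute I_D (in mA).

Saturation; I_D = 10.5 mA

V_GS = V_G − V_S = 5.34 − 2.16 = 3.18 V; V_DS = V_D − V_S = 6.4 − 2.16 = 4.24 V.
V_ov = V_GS − V_th = 3.18 − 1.45 = 1.73 V.
Since V_DS = 4.24 V ≥ V_ov = 1.73 V, the device is in saturation.
I_D = ½ k_n V_ov² (1 + λ V_DS) = 0.5 × 6.49 × 1.73² × (1 + 0.02 × 4.24) = 10.5 mA.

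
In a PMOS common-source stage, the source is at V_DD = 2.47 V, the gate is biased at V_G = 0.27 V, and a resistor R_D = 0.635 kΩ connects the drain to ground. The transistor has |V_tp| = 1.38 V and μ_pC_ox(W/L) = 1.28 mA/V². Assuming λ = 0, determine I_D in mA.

I_D = 0.430 mA

V_SG = V_DD − V_G = 2.47 − 0.27 = 2.2 V, so V_ov = 2.2 − 1.38 = 0.82 V.
Assume saturation: I_D = ½ k_p V_ov² = 0.5 × 1.28 × 0.82² = 0.43 mA, giving V_SD = V_DD − I_D R_D = 2.47 − 0.43 × 0.635 = 2.2 V.
V_SD = 2.2 V ≥ V_ov = 0.82 V, confirming saturation.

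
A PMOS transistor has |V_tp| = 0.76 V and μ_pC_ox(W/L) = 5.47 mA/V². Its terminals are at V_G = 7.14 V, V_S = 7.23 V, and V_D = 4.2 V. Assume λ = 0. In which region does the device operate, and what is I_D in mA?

V_SG = V_S − V_G = 7.23 − 7.14 = 0.09 V; V_SD = V_S − V_D = 7.23 − 4.2 = 3.03 V.
V_SG = 0.09 V < |V_tp| = 0.76 V, so the transistor is in cutoff.

Cutoff; I_D = 0 mA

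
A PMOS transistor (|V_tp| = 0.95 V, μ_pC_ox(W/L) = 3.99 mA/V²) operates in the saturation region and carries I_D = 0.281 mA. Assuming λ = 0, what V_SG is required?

V_SG = 1.33 V

In saturation I_D = ½ k_p (V_SG − |V_tp|)², so V_SG − |V_tp| = √(2 I_D / k_p) = √(2 × 0.281 / 3.99) = 0.375 V.
V_SG = 0.95 + 0.375 = 1.33 V.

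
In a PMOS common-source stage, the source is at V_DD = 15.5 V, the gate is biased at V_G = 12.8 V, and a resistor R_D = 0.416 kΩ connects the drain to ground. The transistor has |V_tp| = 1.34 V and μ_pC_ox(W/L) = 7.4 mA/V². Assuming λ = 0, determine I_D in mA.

V_SG = V_DD − V_G = 15.5 − 12.8 = 2.7 V, so V_ov = 2.7 − 1.34 = 1.36 V.
Assume saturation: I_D = ½ k_p V_ov² = 0.5 × 7.4 × 1.36² = 6.84 mA, giving V_SD = V_DD − I_D R_D = 15.5 − 6.84 × 0.416 = 12.7 V.
V_SD = 12.7 V ≥ V_ov = 1.36 V, confirming saturation.

I_D = 6.84 mA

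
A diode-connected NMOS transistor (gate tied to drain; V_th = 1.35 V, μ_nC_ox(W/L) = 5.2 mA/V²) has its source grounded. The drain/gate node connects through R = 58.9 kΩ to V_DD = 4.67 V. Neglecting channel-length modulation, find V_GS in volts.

V_GS = 1.49 V

With gate tied to drain, V_GS = V_DS ≥ V_GS − V_th, so the device is in saturation.
KCL at the drain: ½ k_n (V_GS − V_th)² = (V_DD − V_GS)/R.
Let x = V_GS − 1.35. Then 153 x² + x − 3.32 = 0, giving x = 0.144 V (positive root), so V_GS = 1.49 V.
I_D = (V_DD − V_GS)/R = (4.67 − 1.49) / 58.9 = 0.0539 mA.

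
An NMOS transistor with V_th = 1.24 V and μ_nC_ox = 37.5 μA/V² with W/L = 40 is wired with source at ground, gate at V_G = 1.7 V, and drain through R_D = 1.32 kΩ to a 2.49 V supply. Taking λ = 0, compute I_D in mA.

V_GS = V_G = 1.7 V, so V_ov = 1.7 − 1.24 = 0.46 V.
k_n = μ_nC_ox · (W/L) = 1.5 mA/V².
Assume saturation: I_D = ½ k_n V_ov² = 0.5 × 1.5 × 0.46² = 0.159 mA, giving V_DS = V_DD − I_D R_D = 2.49 − 0.159 × 1.32 = 2.28 V.
V_DS = 2.28 V ≥ V_ov = 0.46 V, confirming saturation.

I_D = 0.159 mA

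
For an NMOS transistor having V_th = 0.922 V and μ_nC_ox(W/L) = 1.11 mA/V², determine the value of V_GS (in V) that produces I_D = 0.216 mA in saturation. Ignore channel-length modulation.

In saturation I_D = ½ k_n (V_GS − V_th)², so V_GS − V_th = √(2 I_D / k_n) = √(2 × 0.216 / 1.11) = 0.624 V.
V_GS = 0.922 + 0.624 = 1.55 V.

V_GS = 1.55 V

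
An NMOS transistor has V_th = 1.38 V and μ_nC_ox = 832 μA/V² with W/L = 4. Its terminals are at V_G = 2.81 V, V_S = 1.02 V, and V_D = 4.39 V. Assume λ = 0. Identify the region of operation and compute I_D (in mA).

V_GS = V_G − V_S = 2.81 − 1.02 = 1.79 V; V_DS = V_D − V_S = 4.39 − 1.02 = 3.37 V.
k_n = μ_nC_ox · (W/L) = 3.328 mA/V².
V_ov = V_GS − V_th = 1.79 − 1.38 = 0.41 V.
Since V_DS = 3.37 V ≥ V_ov = 0.41 V, the device is in saturation.
I_D = ½ k_n V_ov² = 0.5 × 3.328 × 0.41² = 0.28 mA.

Saturation; I_D = 0.280 mA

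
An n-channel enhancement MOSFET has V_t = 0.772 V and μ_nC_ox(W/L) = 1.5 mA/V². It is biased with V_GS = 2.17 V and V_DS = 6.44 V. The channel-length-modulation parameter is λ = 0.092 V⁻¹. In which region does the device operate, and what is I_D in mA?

Saturation; I_D = 2.33 mA

V_ov = V_GS − V_t = 2.17 − 0.772 = 1.4 V.
Since V_DS = 6.44 V ≥ V_ov = 1.4 V, the device is in saturation.
I_D = ½ k_n V_ov² (1 + λ V_DS) = 0.5 × 1.5 × 1.4² × (1 + 0.092 × 6.44) = 2.33 mA.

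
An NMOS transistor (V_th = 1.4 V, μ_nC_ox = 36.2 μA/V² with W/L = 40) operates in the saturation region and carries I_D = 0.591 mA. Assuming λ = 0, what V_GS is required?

V_GS = 2.30 V

k_n = μ_nC_ox · (W/L) = 1.448 mA/V².
In saturation I_D = ½ k_n (V_GS − V_th)², so V_GS − V_th = √(2 I_D / k_n) = √(2 × 0.591 / 1.448) = 0.903 V.
V_GS = 1.4 + 0.903 = 2.3 V.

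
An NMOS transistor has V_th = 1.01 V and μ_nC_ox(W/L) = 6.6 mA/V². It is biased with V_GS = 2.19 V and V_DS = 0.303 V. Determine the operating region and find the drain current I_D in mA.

Triode; I_D = 2.06 mA

V_ov = V_GS − V_th = 2.19 − 1.01 = 1.18 V.
Since V_DS = 0.303 V < V_ov = 1.18 V, the device is in the triode region.
I_D = k_n [V_ov · V_DS − ½ V_DS²] = 6.6 × [1.18 × 0.303 − 0.5 × 0.303²] = 2.06 mA.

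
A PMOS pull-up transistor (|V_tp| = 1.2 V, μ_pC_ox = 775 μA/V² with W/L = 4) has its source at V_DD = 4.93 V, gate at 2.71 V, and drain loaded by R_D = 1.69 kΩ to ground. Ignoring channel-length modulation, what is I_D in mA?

V_SG = V_DD − V_G = 4.93 − 2.71 = 2.22 V, so V_ov = 2.22 − 1.2 = 1.02 V.
k_p = μ_pC_ox · (W/L) = 3.1 mA/V².
Assume saturation: I_D = ½ k_p V_ov² = 0.5 × 3.1 × 1.02² = 1.61 mA, giving V_SD = V_DD − I_D R_D = 4.93 − 1.61 × 1.69 = 2.2 V.
V_SD = 2.2 V ≥ V_ov = 1.02 V, confirming saturation.

I_D = 1.61 mA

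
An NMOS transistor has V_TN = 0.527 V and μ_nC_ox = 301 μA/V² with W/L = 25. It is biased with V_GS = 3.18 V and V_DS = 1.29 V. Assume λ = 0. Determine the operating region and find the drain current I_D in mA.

Triode; I_D = 19.5 mA

k_n = μ_nC_ox · (W/L) = 7.525 mA/V².
V_ov = V_GS − V_TN = 3.18 − 0.527 = 2.65 V.
Since V_DS = 1.29 V < V_ov = 2.65 V, the device is in the triode region.
I_D = k_n [V_ov · V_DS − ½ V_DS²] = 7.525 × [2.65 × 1.29 − 0.5 × 1.29²] = 19.5 mA.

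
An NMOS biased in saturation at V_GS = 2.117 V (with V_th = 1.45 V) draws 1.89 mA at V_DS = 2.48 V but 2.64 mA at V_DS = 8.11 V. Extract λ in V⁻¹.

With V_GS fixed, I_D ∝ (1 + λ V_DS) in saturation, so I_D2/I_D1 = (1 + λ V_DS2)/(1 + λ V_DS1).
2.64/1.89 = 1.397 = (1 + 8.11 λ)/(1 + 2.48 λ).
Solving: λ (I_D1 V_DS2 − I_D2 V_DS1) = I_D2 − I_D1, so λ = (2.64 − 1.89) / (1.89 × 8.11 − 2.64 × 2.48) = 0.75 / 8.78 = 0.0854 V⁻¹.

λ = 0.0854 V⁻¹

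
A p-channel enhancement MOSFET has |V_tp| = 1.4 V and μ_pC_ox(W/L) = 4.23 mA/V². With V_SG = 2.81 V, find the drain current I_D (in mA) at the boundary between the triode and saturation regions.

I_D = 4.20 mA

At the boundary V_SD = V_ov = V_SG − |V_tp| = 2.81 − 1.4 = 1.41 V.
I_D = ½ k_p V_ov² = 0.5 × 4.23 × 1.41² = 4.2 mA.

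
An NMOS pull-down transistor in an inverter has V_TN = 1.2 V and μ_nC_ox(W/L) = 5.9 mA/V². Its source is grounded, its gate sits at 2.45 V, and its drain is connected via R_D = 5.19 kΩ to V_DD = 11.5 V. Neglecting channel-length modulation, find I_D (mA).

V_GS = V_G = 2.45 V, so V_ov = 2.45 − 1.2 = 1.25 V.
Assume saturation: I_D = ½ k_n V_ov² = 0.5 × 5.9 × 1.25² = 4.61 mA, giving V_DS = V_DD − I_D R_D = 11.5 − 4.61 × 5.19 = -12.4 V.
But -12.4 V < V_ov = 1.25 V, so the device is actually in triode.
In triode I_D = k_n[V_ov V_DS − ½ V_DS²] and I_D = (V_DD − V_DS)/R_D. Equating: 15.3 V_DS² − 39.28 V_DS + 11.5 = 0, giving V_DS = 0.337 V (the root below V_ov).
I_D = (11.5 − 0.337) / 5.19 = 2.15 mA.

I_D = 2.15 mA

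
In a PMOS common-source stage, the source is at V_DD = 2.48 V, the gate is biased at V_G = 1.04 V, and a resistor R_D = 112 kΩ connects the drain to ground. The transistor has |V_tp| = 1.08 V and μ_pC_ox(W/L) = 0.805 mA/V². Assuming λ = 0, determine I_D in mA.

V_SG = V_DD − V_G = 2.48 − 1.04 = 1.44 V, so V_ov = 1.44 − 1.08 = 0.36 V.
Assume saturation: I_D = ½ k_p V_ov² = 0.5 × 0.805 × 0.36² = 0.0522 mA, giving V_SD = V_DD − I_D R_D = 2.48 − 0.0522 × 112 = -3.36 V.
But -3.36 V < V_ov = 0.36 V, so the device is actually in triode.
In triode I_D = k_p[V_ov V_SD − ½ V_SD²] and I_D = (V_DD − V_SD)/R_D. Equating: 45.1 V_SD² − 33.46 V_SD + 2.48 = 0, giving V_SD = 0.0835 V (the root below V_ov).
I_D = (2.48 − 0.0835) / 112 = 0.0214 mA.

I_D = 0.0214 mA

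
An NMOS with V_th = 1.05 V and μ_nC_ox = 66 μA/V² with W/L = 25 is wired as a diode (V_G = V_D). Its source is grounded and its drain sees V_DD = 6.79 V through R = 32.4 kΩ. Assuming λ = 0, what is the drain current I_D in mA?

With gate tied to drain, V_GS = V_DS ≥ V_GS − V_th, so the device is in saturation.
k_n = μ_nC_ox · (W/L) = 1.65 mA/V².
KCL at the drain: ½ k_n (V_GS − V_th)² = (V_DD − V_GS)/R.
Let x = V_GS − 1.05. Then 26.7 x² + x − 5.74 = 0, giving x = 0.445 V (positive root), so V_GS = 1.5 V.
I_D = (V_DD − V_GS)/R = (6.79 − 1.5) / 32.4 = 0.163 mA.

I_D = 0.163 mA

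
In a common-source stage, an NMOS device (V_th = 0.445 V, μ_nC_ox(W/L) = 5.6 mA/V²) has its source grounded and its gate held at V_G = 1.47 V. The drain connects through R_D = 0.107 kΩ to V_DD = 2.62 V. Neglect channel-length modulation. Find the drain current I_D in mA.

V_GS = V_G = 1.47 V, so V_ov = 1.47 − 0.445 = 1.02 V.
Assume saturation: I_D = ½ k_n V_ov² = 0.5 × 5.6 × 1.02² = 2.94 mA, giving V_DS = V_DD − I_D R_D = 2.62 − 2.94 × 0.107 = 2.31 V.
V_DS = 2.31 V ≥ V_ov = 1.02 V, confirming saturation.

I_D = 2.94 mA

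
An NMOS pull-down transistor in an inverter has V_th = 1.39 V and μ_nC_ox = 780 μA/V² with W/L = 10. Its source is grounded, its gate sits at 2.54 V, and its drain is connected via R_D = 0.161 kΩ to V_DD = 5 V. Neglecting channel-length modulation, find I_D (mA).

V_GS = V_G = 2.54 V, so V_ov = 2.54 − 1.39 = 1.15 V.
k_n = μ_nC_ox · (W/L) = 7.8 mA/V².
Assume saturation: I_D = ½ k_n V_ov² = 0.5 × 7.8 × 1.15² = 5.16 mA, giving V_DS = V_DD − I_D R_D = 5 − 5.16 × 0.161 = 4.17 V.
V_DS = 4.17 V ≥ V_ov = 1.15 V, confirming saturation.

I_D = 5.16 mA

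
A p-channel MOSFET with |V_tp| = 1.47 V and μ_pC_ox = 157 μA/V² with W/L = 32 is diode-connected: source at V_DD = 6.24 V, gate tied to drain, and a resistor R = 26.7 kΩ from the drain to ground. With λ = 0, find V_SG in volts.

V_SG = 1.73 V

With gate tied to drain, V_SG = V_SD ≥ V_SG − |V_tp|, so the device is in saturation.
k_p = μ_pC_ox · (W/L) = 5.024 mA/V².
KCL at the drain: ½ k_p (V_SG − |V_tp|)² = (V_DD − V_SG)/R.
Let x = V_SG − 1.47. Then 67.1 x² + x − 4.77 = 0, giving x = 0.259 V (positive root), so V_SG = 1.73 V.
I_D = (V_DD − V_SG)/R = (6.24 − 1.73) / 26.7 = 0.169 mA.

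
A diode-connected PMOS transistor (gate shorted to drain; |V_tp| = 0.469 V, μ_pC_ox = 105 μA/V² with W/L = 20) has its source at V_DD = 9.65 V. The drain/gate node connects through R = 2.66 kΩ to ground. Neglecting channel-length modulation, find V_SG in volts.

V_SG = 2.11 V

With gate tied to drain, V_SG = V_SD ≥ V_SG − |V_tp|, so the device is in saturation.
k_p = μ_pC_ox · (W/L) = 2.1 mA/V².
KCL at the drain: ½ k_p (V_SG − |V_tp|)² = (V_DD − V_SG)/R.
Let x = V_SG − 0.469. Then 2.79 x² + x − 9.181 = 0, giving x = 1.64 V (positive root), so V_SG = 2.11 V.
I_D = (V_DD − V_SG)/R = (9.65 − 2.11) / 2.66 = 2.83 mA.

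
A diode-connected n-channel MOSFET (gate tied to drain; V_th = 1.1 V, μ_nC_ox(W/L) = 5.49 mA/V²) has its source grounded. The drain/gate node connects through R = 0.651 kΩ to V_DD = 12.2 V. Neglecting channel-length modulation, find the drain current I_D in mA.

With gate tied to drain, V_GS = V_DS ≥ V_GS − V_th, so the device is in saturation.
KCL at the drain: ½ k_n (V_GS − V_th)² = (V_DD − V_GS)/R.
Let x = V_GS − 1.1. Then 1.79 x² + x − 11.1 = 0, giving x = 2.23 V (positive root), so V_GS = 3.33 V.
I_D = (V_DD − V_GS)/R = (12.2 − 3.33) / 0.651 = 13.6 mA.

I_D = 13.6 mA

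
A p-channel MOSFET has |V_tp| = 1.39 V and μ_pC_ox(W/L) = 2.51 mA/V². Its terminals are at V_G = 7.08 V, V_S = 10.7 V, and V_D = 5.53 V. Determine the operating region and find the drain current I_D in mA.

Saturation; I_D = 6.24 mA

V_SG = V_S − V_G = 10.7 − 7.08 = 3.62 V; V_SD = V_S − V_D = 10.7 − 5.53 = 5.17 V.
V_ov = V_SG − |V_tp| = 3.62 − 1.39 = 2.23 V.
Since V_SD = 5.17 V ≥ V_ov = 2.23 V, the device is in saturation.
I_D = ½ k_p V_ov² = 0.5 × 2.51 × 2.23² = 6.24 mA.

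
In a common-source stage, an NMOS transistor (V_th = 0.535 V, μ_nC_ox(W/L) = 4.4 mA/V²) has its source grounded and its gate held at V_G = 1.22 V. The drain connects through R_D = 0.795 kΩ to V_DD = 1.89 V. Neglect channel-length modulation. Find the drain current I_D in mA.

V_GS = V_G = 1.22 V, so V_ov = 1.22 − 0.535 = 0.685 V.
Assume saturation: I_D = ½ k_n V_ov² = 0.5 × 4.4 × 0.685² = 1.03 mA, giving V_DS = V_DD − I_D R_D = 1.89 − 1.03 × 0.795 = 1.07 V.
V_DS = 1.07 V ≥ V_ov = 0.685 V, confirming saturation.

I_D = 1.03 mA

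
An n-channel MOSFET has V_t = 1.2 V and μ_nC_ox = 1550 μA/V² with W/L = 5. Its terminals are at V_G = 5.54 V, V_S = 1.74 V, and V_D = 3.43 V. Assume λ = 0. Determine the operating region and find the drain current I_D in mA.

Triode; I_D = 23.0 mA

V_GS = V_G − V_S = 5.54 − 1.74 = 3.8 V; V_DS = V_D − V_S = 3.43 − 1.74 = 1.69 V.
k_n = μ_nC_ox · (W/L) = 7.75 mA/V².
V_ov = V_GS − V_t = 3.8 − 1.2 = 2.6 V.
Since V_DS = 1.69 V < V_ov = 2.6 V, the device is in the triode region.
I_D = k_n [V_ov · V_DS − ½ V_DS²] = 7.75 × [2.6 × 1.69 − 0.5 × 1.69²] = 23 mA.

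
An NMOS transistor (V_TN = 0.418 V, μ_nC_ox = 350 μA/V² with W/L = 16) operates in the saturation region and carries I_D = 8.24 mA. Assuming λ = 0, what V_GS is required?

V_GS = 2.13 V

k_n = μ_nC_ox · (W/L) = 5.6 mA/V².
In saturation I_D = ½ k_n (V_GS − V_TN)², so V_GS − V_TN = √(2 I_D / k_n) = √(2 × 8.24 / 5.6) = 1.72 V.
V_GS = 0.418 + 1.72 = 2.13 V.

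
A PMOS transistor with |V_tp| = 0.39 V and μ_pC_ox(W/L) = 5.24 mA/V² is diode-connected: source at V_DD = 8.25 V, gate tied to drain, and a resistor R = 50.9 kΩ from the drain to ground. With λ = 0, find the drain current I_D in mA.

I_D = 0.150 mA

With gate tied to drain, V_SG = V_SD ≥ V_SG − |V_tp|, so the device is in saturation.
KCL at the drain: ½ k_p (V_SG − |V_tp|)² = (V_DD − V_SG)/R.
Let x = V_SG − 0.39. Then 133 x² + x − 7.86 = 0, giving x = 0.239 V (positive root), so V_SG = 0.629 V.
I_D = (V_DD − V_SG)/R = (8.25 − 0.629) / 50.9 = 0.15 mA.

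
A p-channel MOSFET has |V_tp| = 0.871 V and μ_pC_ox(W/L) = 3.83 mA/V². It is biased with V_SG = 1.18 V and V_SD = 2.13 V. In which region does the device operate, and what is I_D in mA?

Saturation; I_D = 0.183 mA

V_ov = V_SG − |V_tp| = 1.18 − 0.871 = 0.309 V.
Since V_SD = 2.13 V ≥ V_ov = 0.309 V, the device is in saturation.
I_D = ½ k_p V_ov² = 0.5 × 3.83 × 0.309² = 0.183 mA.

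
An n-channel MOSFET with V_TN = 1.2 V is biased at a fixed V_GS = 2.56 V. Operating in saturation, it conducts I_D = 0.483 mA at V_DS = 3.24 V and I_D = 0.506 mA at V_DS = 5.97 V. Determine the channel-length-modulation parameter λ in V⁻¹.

With V_GS fixed, I_D ∝ (1 + λ V_DS) in saturation, so I_D2/I_D1 = (1 + λ V_DS2)/(1 + λ V_DS1).
0.506/0.483 = 1.048 = (1 + 5.97 λ)/(1 + 3.24 λ).
Solving: λ (I_D1 V_DS2 − I_D2 V_DS1) = I_D2 − I_D1, so λ = (0.506 − 0.483) / (0.483 × 5.97 − 0.506 × 3.24) = 0.023 / 1.24 = 0.0185 V⁻¹.

λ = 0.0185 V⁻¹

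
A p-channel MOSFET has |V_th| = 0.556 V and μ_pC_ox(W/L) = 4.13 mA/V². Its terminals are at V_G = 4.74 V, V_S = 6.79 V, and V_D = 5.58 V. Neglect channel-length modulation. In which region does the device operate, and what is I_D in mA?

Triode; I_D = 4.44 mA

V_SG = V_S − V_G = 6.79 − 4.74 = 2.05 V; V_SD = V_S − V_D = 6.79 − 5.58 = 1.21 V.
V_ov = V_SG − |V_th| = 2.05 − 0.556 = 1.49 V.
Since V_SD = 1.21 V < V_ov = 1.49 V, the device is in the triode region.
I_D = k_p [V_ov · V_SD − ½ V_SD²] = 4.13 × [1.49 × 1.21 − 0.5 × 1.21²] = 4.44 mA.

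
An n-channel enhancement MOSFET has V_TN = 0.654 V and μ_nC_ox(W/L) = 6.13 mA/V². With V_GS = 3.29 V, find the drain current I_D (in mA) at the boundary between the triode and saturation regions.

At the boundary V_DS = V_ov = V_GS − V_TN = 3.29 − 0.654 = 2.64 V.
I_D = ½ k_n V_ov² = 0.5 × 6.13 × 2.64² = 21.3 mA.

I_D = 21.3 mA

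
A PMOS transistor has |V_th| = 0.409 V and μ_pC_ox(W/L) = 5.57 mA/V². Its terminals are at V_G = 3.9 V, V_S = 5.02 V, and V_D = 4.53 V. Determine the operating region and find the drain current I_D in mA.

Triode; I_D = 1.27 mA

V_SG = V_S − V_G = 5.02 − 3.9 = 1.12 V; V_SD = V_S − V_D = 5.02 − 4.53 = 0.49 V.
V_ov = V_SG − |V_th| = 1.12 − 0.409 = 0.711 V.
Since V_SD = 0.49 V < V_ov = 0.711 V, the device is in the triode region.
I_D = k_p [V_ov · V_SD − ½ V_SD²] = 5.57 × [0.711 × 0.49 − 0.5 × 0.49²] = 1.27 mA.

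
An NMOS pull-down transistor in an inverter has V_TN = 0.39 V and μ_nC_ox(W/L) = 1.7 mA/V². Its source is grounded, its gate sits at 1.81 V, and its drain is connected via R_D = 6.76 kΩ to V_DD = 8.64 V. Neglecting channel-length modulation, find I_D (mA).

I_D = 1.18 mA

V_GS = V_G = 1.81 V, so V_ov = 1.81 − 0.39 = 1.42 V.
Assume saturation: I_D = ½ k_n V_ov² = 0.5 × 1.7 × 1.42² = 1.71 mA, giving V_DS = V_DD − I_D R_D = 8.64 − 1.71 × 6.76 = -2.95 V.
But -2.95 V < V_ov = 1.42 V, so the device is actually in triode.
In triode I_D = k_n[V_ov V_DS − ½ V_DS²] and I_D = (V_DD − V_DS)/R_D. Equating: 5.75 V_DS² − 17.32 V_DS + 8.64 = 0, giving V_DS = 0.631 V (the root below V_ov).
I_D = (8.64 − 0.631) / 6.76 = 1.18 mA.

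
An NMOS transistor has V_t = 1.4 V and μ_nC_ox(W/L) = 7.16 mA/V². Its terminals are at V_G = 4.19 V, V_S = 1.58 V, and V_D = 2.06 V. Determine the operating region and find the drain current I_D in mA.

Triode; I_D = 3.33 mA

V_GS = V_G − V_S = 4.19 − 1.58 = 2.61 V; V_DS = V_D − V_S = 2.06 − 1.58 = 0.48 V.
V_ov = V_GS − V_t = 2.61 − 1.4 = 1.21 V.
Since V_DS = 0.48 V < V_ov = 1.21 V, the device is in the triode region.
I_D = k_n [V_ov · V_DS − ½ V_DS²] = 7.16 × [1.21 × 0.48 − 0.5 × 0.48²] = 3.33 mA.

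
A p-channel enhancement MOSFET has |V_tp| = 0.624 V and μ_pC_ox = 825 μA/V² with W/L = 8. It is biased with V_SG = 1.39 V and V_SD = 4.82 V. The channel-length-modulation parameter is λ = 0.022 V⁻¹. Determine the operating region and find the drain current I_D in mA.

Saturation; I_D = 2.14 mA

k_p = μ_pC_ox · (W/L) = 6.6 mA/V².
V_ov = V_SG − |V_tp| = 1.39 − 0.624 = 0.766 V.
Since V_SD = 4.82 V ≥ V_ov = 0.766 V, the device is in saturation.
I_D = ½ k_p V_ov² (1 + λ V_SD) = 0.5 × 6.6 × 0.766² × (1 + 0.022 × 4.82) = 2.14 mA.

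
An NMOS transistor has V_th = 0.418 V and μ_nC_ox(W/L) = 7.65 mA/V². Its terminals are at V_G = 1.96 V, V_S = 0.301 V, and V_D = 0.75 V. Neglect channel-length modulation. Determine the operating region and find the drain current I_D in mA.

V_GS = V_G − V_S = 1.96 − 0.301 = 1.66 V; V_DS = V_D − V_S = 0.75 − 0.301 = 0.449 V.
V_ov = V_GS − V_th = 1.66 − 0.418 = 1.24 V.
Since V_DS = 0.449 V < V_ov = 1.24 V, the device is in the triode region.
I_D = k_n [V_ov · V_DS − ½ V_DS²] = 7.65 × [1.24 × 0.449 − 0.5 × 0.449²] = 3.49 mA.

Triode; I_D = 3.49 mA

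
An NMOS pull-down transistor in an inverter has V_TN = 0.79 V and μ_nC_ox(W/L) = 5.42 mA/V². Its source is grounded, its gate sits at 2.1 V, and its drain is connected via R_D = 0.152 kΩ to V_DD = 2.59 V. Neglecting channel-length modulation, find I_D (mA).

V_GS = V_G = 2.1 V, so V_ov = 2.1 − 0.79 = 1.31 V.
Assume saturation: I_D = ½ k_n V_ov² = 0.5 × 5.42 × 1.31² = 4.65 mA, giving V_DS = V_DD − I_D R_D = 2.59 − 4.65 × 0.152 = 1.88 V.
V_DS = 1.88 V ≥ V_ov = 1.31 V, confirming saturation.

I_D = 4.65 mA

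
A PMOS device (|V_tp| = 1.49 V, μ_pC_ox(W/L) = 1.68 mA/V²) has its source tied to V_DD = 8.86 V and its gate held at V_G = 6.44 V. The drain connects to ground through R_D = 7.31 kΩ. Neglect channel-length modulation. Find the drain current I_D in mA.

I_D = 0.727 mA

V_SG = V_DD − V_G = 8.86 − 6.44 = 2.42 V, so V_ov = 2.42 − 1.49 = 0.93 V.
Assume saturation: I_D = ½ k_p V_ov² = 0.5 × 1.68 × 0.93² = 0.727 mA, giving V_SD = V_DD − I_D R_D = 8.86 − 0.727 × 7.31 = 3.55 V.
V_SD = 3.55 V ≥ V_ov = 0.93 V, confirming saturation.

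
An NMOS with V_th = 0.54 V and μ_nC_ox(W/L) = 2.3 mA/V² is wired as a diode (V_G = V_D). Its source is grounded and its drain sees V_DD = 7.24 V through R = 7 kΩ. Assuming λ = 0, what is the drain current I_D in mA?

I_D = 0.835 mA

With gate tied to drain, V_GS = V_DS ≥ V_GS − V_th, so the device is in saturation.
KCL at the drain: ½ k_n (V_GS − V_th)² = (V_DD − V_GS)/R.
Let x = V_GS − 0.54. Then 8.05 x² + x − 6.7 = 0, giving x = 0.852 V (positive root), so V_GS = 1.39 V.
I_D = (V_DD − V_GS)/R = (7.24 − 1.39) / 7 = 0.835 mA.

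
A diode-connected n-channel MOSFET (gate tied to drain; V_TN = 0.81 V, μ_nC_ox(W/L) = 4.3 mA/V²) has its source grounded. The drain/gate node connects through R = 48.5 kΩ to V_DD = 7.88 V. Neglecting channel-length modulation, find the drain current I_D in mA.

I_D = 0.141 mA

With gate tied to drain, V_GS = V_DS ≥ V_GS − V_TN, so the device is in saturation.
KCL at the drain: ½ k_n (V_GS − V_TN)² = (V_DD − V_GS)/R.
Let x = V_GS − 0.81. Then 104 x² + x − 7.07 = 0, giving x = 0.256 V (positive root), so V_GS = 1.07 V.
I_D = (V_DD − V_GS)/R = (7.88 − 1.07) / 48.5 = 0.141 mA.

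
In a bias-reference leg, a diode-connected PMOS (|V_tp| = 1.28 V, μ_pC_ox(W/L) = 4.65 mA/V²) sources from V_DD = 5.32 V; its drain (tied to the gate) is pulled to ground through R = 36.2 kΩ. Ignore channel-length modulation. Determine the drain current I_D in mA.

I_D = 0.106 mA

With gate tied to drain, V_SG = V_SD ≥ V_SG − |V_tp|, so the device is in saturation.
KCL at the drain: ½ k_p (V_SG − |V_tp|)² = (V_DD − V_SG)/R.
Let x = V_SG − 1.28. Then 84.2 x² + x − 4.04 = 0, giving x = 0.213 V (positive root), so V_SG = 1.49 V.
I_D = (V_DD − V_SG)/R = (5.32 − 1.49) / 36.2 = 0.106 mA.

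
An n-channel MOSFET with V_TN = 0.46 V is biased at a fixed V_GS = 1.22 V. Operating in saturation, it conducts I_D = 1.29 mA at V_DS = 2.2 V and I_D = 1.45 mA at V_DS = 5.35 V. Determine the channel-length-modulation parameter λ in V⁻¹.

With V_GS fixed, I_D ∝ (1 + λ V_DS) in saturation, so I_D2/I_D1 = (1 + λ V_DS2)/(1 + λ V_DS1).
1.45/1.29 = 1.124 = (1 + 5.35 λ)/(1 + 2.2 λ).
Solving: λ (I_D1 V_DS2 − I_D2 V_DS1) = I_D2 − I_D1, so λ = (1.45 − 1.29) / (1.29 × 5.35 − 1.45 × 2.2) = 0.16 / 3.71 = 0.0431 V⁻¹.

λ = 0.0431 V⁻¹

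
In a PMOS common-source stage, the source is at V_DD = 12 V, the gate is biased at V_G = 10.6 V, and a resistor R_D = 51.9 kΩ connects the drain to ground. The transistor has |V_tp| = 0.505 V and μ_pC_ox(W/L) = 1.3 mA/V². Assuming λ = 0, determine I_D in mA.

V_SG = V_DD − V_G = 12 − 10.6 = 1.4 V, so V_ov = 1.4 − 0.505 = 0.895 V.
Assume saturation: I_D = ½ k_p V_ov² = 0.5 × 1.3 × 0.895² = 0.521 mA, giving V_SD = V_DD − I_D R_D = 12 − 0.521 × 51.9 = -15 V.
But -15 V < V_ov = 0.895 V, so the device is actually in triode.
In triode I_D = k_p[V_ov V_SD − ½ V_SD²] and I_D = (V_DD − V_SD)/R_D. Equating: 33.7 V_SD² − 61.39 V_SD + 12 = 0, giving V_SD = 0.223 V (the root below V_ov).
I_D = (12 − 0.223) / 51.9 = 0.227 mA.

I_D = 0.227 mA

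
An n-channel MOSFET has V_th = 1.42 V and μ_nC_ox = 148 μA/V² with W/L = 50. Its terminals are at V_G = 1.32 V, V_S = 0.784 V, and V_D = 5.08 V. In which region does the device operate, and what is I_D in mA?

V_GS = V_G − V_S = 1.32 − 0.784 = 0.536 V; V_DS = V_D − V_S = 5.08 − 0.784 = 4.3 V.
V_GS = 0.536 V < V_th = 1.42 V, so the transistor is in cutoff.

Cutoff; I_D = 0 mA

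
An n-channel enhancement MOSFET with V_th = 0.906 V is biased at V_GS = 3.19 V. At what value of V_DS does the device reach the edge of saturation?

The boundary between triode and saturation is V_DS = V_GS − V_th = V_ov.
V_ov = 3.19 − 0.906 = 2.28 V.

V_DS,sat = 2.28 V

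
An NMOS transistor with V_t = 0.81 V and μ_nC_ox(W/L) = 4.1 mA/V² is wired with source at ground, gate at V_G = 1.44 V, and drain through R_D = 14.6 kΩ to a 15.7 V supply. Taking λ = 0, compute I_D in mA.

V_GS = V_G = 1.44 V, so V_ov = 1.44 − 0.81 = 0.63 V.
Assume saturation: I_D = ½ k_n V_ov² = 0.5 × 4.1 × 0.63² = 0.814 mA, giving V_DS = V_DD − I_D R_D = 15.7 − 0.814 × 14.6 = 3.82 V.
V_DS = 3.82 V ≥ V_ov = 0.63 V, confirming saturation.

I_D = 0.814 mA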